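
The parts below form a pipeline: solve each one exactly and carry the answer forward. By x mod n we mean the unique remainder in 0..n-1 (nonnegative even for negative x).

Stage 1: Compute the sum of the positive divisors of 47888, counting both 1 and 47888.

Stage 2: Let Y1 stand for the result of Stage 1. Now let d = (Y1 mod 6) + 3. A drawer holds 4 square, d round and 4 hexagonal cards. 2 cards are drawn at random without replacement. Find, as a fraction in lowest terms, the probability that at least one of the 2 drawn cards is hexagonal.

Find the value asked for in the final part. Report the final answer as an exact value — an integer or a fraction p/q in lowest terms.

Stage 1: 47888 = 2^4 * 41 * 73; sigma = (1 + 2 + 4 + 8 + 16) * (1 + 41) * (1 + 73) = 31 * 42 * 74 = 96348; answer 96348
Stage 2: Y1 = 96348; d = 3; total draws C(11,2) = 55; complement C(7,2) = 21; favorable 55 - 21 = 34; P = 34/55; answer 34/55

34/55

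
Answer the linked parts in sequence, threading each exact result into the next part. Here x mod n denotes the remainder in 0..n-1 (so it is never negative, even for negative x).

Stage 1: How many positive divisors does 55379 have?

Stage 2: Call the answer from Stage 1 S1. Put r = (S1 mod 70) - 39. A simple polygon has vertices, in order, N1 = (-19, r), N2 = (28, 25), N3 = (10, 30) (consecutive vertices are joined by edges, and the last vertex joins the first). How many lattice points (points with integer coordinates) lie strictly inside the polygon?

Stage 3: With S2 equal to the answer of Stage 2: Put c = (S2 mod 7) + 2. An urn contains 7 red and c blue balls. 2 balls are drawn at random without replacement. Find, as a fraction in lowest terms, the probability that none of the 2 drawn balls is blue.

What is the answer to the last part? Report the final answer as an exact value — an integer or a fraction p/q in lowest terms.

Stage 1: 55379 = 79 * 701; number of divisors = (1+1) * (1+1) = 4; answer 4
Stage 2: S1 = 4; r = -35; cross terms: (-19*25 - 28*-35)=505, (28*30 - 10*25)=590, (10*-35 - -19*30)=220; twice the area = |1315| = 1315; area = 1315/2; boundary points = 1 + 1 + 1 = 3; strictly interior points = area - boundary/2 + 1 = 657; answer 657
Stage 3: S2 = 657; c = 8; total draws C(15,2) = 105; favorable C(7,2) = 21; P = 1/5; answer 1/5

1/5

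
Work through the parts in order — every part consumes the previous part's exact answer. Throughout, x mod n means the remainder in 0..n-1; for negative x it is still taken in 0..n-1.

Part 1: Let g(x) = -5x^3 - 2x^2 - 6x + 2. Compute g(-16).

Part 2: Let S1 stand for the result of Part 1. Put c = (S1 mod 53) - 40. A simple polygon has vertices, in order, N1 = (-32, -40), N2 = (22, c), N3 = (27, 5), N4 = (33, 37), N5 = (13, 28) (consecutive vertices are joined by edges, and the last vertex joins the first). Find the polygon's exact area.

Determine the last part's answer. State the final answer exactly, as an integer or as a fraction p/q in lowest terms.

3115/2

Part 1: -5*(-16)^3 - 2*(-16)^2 - 6*(-16)^1 + 2 = (20480) + (-512) + (96) + (2) = 20066; answer 20066
Part 2: S1 = 20066; c = -8; cross terms: (-32*-8 - 22*-40)=1136, (22*5 - 27*-8)=326, (27*37 - 33*5)=834, (33*28 - 13*37)=443, (13*-40 - -32*28)=376; twice the area = |3115| = 3115; area = 3115/2; answer 3115/2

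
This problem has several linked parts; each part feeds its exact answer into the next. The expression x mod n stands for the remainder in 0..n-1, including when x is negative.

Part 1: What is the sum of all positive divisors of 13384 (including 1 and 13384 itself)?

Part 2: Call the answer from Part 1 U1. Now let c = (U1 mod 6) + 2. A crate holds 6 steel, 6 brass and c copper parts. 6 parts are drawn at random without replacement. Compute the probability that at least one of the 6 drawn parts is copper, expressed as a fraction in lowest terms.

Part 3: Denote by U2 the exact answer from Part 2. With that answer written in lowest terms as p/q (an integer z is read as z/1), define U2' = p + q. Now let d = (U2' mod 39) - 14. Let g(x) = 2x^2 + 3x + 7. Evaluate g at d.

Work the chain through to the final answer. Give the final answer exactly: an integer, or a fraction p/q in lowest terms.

Part 1: 13384 = 2^3 * 7 * 239; sigma = (1 + 2 + 4 + 8) * (1 + 7) * (1 + 239) = 15 * 8 * 240 = 28800; answer 28800
Part 2: U1 = 28800; c = 2; total draws C(14,6) = 3003; complement C(12,6) = 924; favorable 3003 - 924 = 2079; P = 9/13; answer 9/13
Part 3: U2 = 9/13; threaded value p + q = 22; d = 8; 2*(8)^2 + 3*(8)^1 + 7 = (128) + (24) + (7) = 159; answer 159

159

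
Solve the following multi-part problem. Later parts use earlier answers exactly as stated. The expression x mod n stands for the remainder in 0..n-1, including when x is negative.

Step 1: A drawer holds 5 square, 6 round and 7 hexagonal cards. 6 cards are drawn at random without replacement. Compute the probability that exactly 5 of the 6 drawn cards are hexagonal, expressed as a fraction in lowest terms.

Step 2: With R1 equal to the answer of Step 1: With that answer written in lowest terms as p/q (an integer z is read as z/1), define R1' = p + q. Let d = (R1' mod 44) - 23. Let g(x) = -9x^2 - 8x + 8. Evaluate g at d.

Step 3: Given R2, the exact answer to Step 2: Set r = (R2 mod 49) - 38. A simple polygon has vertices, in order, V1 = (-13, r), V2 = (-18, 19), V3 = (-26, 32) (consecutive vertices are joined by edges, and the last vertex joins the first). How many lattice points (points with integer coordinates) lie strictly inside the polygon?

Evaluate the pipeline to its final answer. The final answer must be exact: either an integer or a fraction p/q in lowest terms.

55

Step 1: total draws C(18,6) = 18564; favorable C(7,5)*C(11,1) = 231; P = 11/884; answer 11/884
Step 2: R1 = 11/884; threaded value p + q = 895; d = -8; -9*(-8)^2 - 8*(-8)^1 + 8 = (-576) + (64) + (8) = -504; answer -504
Step 3: R2 = -504; r = -3; cross terms: (-13*19 - -18*-3)=-301, (-18*32 - -26*19)=-82, (-26*-3 - -13*32)=494; twice the area = |111| = 111; area = 111/2; boundary points = 1 + 1 + 1 = 3; strictly interior points = area - boundary/2 + 1 = 55; answer 55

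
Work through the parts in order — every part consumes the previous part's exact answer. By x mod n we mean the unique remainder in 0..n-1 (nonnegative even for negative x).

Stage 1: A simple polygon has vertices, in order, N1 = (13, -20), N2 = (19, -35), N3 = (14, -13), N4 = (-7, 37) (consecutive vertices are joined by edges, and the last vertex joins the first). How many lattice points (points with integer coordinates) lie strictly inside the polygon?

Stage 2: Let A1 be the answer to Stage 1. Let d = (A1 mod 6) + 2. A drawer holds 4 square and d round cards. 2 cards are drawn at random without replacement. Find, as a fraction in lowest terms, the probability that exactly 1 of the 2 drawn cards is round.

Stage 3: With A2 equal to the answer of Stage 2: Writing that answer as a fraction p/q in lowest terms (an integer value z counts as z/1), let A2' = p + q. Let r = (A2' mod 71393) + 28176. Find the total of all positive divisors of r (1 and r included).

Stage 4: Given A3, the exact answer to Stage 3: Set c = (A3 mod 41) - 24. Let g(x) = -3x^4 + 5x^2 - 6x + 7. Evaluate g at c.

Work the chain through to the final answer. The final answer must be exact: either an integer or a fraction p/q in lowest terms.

-209

Stage 1: cross terms: (13*-35 - 19*-20)=-75, (19*-13 - 14*-35)=243, (14*37 - -7*-13)=427, (-7*-20 - 13*37)=-341; twice the area = |254| = 254; area = 127; boundary points = 3 + 1 + 1 + 1 = 6; strictly interior points = area - boundary/2 + 1 = 125; answer 125
Stage 2: A1 = 125; d = 7; total draws C(11,2) = 55; favorable C(7,1)*C(4,1) = 28; P = 28/55; answer 28/55
Stage 3: A2 = 28/55; threaded value p + q = 83; r = 28259; 28259 = 7 * 11 * 367; sigma = (1 + 7) * (1 + 11) * (1 + 367) = 8 * 12 * 368 = 35328; answer 35328
Stage 4: A3 = 35328; c = 3; -3*(3)^4 + 5*(3)^2 - 6*(3)^1 + 7 = (-243) + (45) + (-18) + (7) = -209; answer -209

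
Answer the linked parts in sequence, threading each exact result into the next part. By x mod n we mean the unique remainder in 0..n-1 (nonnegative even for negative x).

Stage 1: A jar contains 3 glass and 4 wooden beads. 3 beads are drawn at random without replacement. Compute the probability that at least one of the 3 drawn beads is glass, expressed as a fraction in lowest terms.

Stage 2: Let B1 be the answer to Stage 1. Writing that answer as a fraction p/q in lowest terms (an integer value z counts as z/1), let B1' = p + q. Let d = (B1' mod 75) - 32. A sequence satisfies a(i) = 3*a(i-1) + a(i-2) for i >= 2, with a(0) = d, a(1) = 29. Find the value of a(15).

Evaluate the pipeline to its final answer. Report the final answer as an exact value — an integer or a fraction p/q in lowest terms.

Stage 1: total draws C(7,3) = 35; complement C(4,3) = 4; favorable 35 - 4 = 31; P = 31/35; answer 31/35
Stage 2: B1 = 31/35; threaded value p + q = 66; d = 34; a(2) = 3*(29) + 1*(34) = 121; iterating: a(2)=121, a(3)=392, a(4)=1297, a(5)=4283, a(6)=14146, a(7)=46721, a(8)=154309, a(9)=509648, a(10)=1683253, a(11)=5559407, a(12)=18361474, a(13)=60643829, a(14)=200292961, a(15)=661522712; answer 661522712

661522712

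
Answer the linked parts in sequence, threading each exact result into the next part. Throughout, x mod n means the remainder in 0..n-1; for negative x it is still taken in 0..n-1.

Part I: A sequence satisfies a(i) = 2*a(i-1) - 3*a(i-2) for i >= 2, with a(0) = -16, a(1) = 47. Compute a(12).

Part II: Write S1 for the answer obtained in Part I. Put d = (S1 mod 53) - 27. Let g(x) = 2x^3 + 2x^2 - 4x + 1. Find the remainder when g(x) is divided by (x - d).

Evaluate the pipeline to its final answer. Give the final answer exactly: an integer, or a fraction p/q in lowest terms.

Part I: a(2) = 2*(47) - 3*(-16) = 142; iterating: a(2)=142, a(3)=143, a(4)=-140, a(5)=-709, a(6)=-998, a(7)=131, a(8)=3256, a(9)=6119, a(10)=2470, a(11)=-13417, a(12)=-34244; answer -34244
Part II: S1 = -34244; d = 20; remainder = value at the root: 2*(20)^3 + 2*(20)^2 - 4*(20)^1 + 1 = (16000) + (800) + (-80) + (1) = 16721; answer 16721

16721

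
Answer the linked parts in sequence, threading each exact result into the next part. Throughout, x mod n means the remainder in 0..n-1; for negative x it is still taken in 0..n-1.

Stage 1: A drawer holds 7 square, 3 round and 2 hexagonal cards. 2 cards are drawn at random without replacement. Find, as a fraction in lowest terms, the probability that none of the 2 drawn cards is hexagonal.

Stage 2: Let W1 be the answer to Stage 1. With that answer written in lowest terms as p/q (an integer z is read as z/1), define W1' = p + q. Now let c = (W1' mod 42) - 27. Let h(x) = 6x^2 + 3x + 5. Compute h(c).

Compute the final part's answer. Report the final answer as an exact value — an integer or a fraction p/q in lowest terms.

635

Stage 1: total draws C(12,2) = 66; favorable C(10,2) = 45; P = 15/22; answer 15/22
Stage 2: W1 = 15/22; threaded value p + q = 37; c = 10; 6*(10)^2 + 3*(10)^1 + 5 = (600) + (30) + (5) = 635; answer 635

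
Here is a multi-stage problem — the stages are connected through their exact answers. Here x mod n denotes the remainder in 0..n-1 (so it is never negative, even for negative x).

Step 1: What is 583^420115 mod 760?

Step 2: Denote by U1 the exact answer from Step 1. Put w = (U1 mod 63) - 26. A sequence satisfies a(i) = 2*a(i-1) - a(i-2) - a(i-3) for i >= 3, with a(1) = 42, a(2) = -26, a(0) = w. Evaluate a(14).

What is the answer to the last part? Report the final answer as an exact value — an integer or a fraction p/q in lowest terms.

Step 1: squarings mod 760: 583^1=583, 583^2=169, 583^4=441, 583^8=681, 583^16=161, 583^32=81, 583^64=481, 583^128=321, 583^256=441, 583^512=681, 583^1024=161, 583^2048=81, 583^4096=481, 583^8192=321, 583^16384=441, 583^32768=681, 583^65536=161, 583^131072=81, 583^262144=481; 583^420115 = 583^1 * 583^2 * 583^16 * 583^256 * 583^2048 * 583^8192 * 583^16384 * 583^131072 * 583^262144 = 167 (mod 760); answer 167
Step 2: U1 = 167; w = 15; a(3) = 2*(-26) - 1*(42) - 1*(15) = -109; iterating: a(3)=-109, a(4)=-234, a(5)=-333, a(6)=-323, a(7)=-79, a(8)=498, a(9)=1398, a(10)=2377, a(11)=2858, a(12)=1941, a(13)=-1353, a(14)=-7505; answer -7505

-7505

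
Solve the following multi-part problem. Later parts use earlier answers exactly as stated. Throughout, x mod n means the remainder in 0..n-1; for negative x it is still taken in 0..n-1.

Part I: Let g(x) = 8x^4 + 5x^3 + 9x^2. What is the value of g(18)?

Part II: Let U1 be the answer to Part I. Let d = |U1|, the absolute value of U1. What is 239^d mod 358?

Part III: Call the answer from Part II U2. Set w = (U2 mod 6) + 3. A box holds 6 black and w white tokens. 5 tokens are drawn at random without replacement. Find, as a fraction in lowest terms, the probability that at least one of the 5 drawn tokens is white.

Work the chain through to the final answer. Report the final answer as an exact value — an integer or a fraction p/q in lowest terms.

998/1001

Part I: 8*(18)^4 + 5*(18)^3 + 9*(18)^2 = (839808) + (29160) + (2916) = 871884; answer 871884
Part II: U1 = 871884; d = 871884; squarings mod 358: 239^1=239, 239^2=199, 239^4=221, 239^8=153, 239^16=139, 239^32=347, 239^64=121, 239^128=321, 239^256=295, 239^512=31, 239^1024=245, 239^2048=239, 239^4096=199, 239^8192=221, 239^16384=153, 239^32768=139, 239^65536=347, 239^131072=121, 239^262144=321, 239^524288=295; 239^871884 = 239^4 * 239^8 * 239^64 * 239^128 * 239^256 * 239^1024 * 239^2048 * 239^16384 * 239^65536 * 239^262144 * 239^524288 = 107 (mod 358); answer 107
Part III: U2 = 107; w = 8; total draws C(14,5) = 2002; complement C(6,5) = 6; favorable 2002 - 6 = 1996; P = 998/1001; answer 998/1001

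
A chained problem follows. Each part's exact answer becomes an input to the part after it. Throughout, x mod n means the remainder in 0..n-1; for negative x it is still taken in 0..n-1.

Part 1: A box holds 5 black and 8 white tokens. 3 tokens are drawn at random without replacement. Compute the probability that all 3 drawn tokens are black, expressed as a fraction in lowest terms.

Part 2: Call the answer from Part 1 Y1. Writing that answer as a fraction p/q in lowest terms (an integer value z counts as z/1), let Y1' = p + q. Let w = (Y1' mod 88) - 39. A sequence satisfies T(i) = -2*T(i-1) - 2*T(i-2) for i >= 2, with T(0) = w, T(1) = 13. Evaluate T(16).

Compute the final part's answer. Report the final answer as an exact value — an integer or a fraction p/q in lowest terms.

Part 1: total draws C(13,3) = 286; favorable C(5,3) = 10; P = 5/143; answer 5/143
Part 2: Y1 = 5/143; threaded value p + q = 148; w = 21; T(2) = -2*(13) - 2*(21) = -68; iterating: T(2)=-68, T(3)=110, T(4)=-84, T(5)=-52, T(6)=272, T(7)=-440, T(8)=336, T(9)=208, T(10)=-1088, T(11)=1760, T(12)=-1344, T(13)=-832, T(14)=4352, T(15)=-7040, T(16)=5376; answer 5376

5376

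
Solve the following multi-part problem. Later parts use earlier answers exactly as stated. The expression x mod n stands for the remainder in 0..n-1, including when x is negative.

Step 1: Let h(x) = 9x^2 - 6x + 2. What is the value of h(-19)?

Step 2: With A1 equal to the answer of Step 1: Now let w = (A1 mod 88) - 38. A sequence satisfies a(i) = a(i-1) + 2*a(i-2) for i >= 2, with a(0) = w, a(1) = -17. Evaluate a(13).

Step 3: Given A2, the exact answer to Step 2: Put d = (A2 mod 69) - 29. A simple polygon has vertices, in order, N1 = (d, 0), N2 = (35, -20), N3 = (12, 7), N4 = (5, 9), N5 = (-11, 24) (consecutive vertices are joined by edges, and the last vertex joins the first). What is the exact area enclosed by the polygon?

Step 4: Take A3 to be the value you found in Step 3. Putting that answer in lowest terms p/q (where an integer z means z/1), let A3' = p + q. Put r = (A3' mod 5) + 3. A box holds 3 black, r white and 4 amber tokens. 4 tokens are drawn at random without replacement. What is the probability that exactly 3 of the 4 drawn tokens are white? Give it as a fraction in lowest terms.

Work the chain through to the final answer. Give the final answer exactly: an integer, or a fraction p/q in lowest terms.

Step 1: 9*(-19)^2 - 6*(-19)^1 + 2 = (3249) + (114) + (2) = 3365; answer 3365
Step 2: A1 = 3365; w = -17; a(2) = 1*(-17) + 2*(-17) = -51; iterating: a(2)=-51, a(3)=-85, a(4)=-187, a(5)=-357, a(6)=-731, a(7)=-1445, a(8)=-2907, a(9)=-5797, a(10)=-11611, a(11)=-23205, a(12)=-46427, a(13)=-92837; answer -92837
Step 3: A2 = -92837; d = 8; cross terms: (8*-20 - 35*0)=-160, (35*7 - 12*-20)=485, (12*9 - 5*7)=73, (5*24 - -11*9)=219, (-11*0 - 8*24)=-192; twice the area = |425| = 425; area = 425/2; answer 425/2
Step 4: A3 = 425/2; threaded value p + q = 427; r = 5; total draws C(12,4) = 495; favorable C(5,3)*C(7,1) = 70; P = 14/99; answer 14/99

14/99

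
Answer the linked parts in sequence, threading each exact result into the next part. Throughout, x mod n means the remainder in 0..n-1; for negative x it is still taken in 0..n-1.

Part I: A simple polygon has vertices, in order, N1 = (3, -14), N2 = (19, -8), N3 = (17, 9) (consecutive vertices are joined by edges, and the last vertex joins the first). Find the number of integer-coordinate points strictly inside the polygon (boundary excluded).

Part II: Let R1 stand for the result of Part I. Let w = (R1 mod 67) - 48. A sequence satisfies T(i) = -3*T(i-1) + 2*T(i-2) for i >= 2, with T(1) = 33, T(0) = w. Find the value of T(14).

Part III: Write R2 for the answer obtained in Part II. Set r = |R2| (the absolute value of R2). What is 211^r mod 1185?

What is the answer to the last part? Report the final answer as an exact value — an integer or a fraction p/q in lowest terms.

481

Part I: cross terms: (3*-8 - 19*-14)=242, (19*9 - 17*-8)=307, (17*-14 - 3*9)=-265; twice the area = |284| = 284; area = 142; boundary points = 2 + 1 + 1 = 4; strictly interior points = area - boundary/2 + 1 = 141; answer 141
Part II: R1 = 141; w = -41; T(2) = -3*(33) + 2*(-41) = -181; iterating: T(2)=-181, T(3)=609, T(4)=-2189, T(5)=7785, T(6)=-27733, T(7)=98769, T(8)=-351773, T(9)=1252857, T(10)=-4462117, T(11)=15892065, T(12)=-56600429, T(13)=201585417, T(14)=-717957109; answer -717957109
Part III: R2 = -717957109; r = 717957109; squarings mod 1185: 211^1=211, 211^2=676, 211^4=751, 211^8=1126, 211^16=1111, 211^32=736, 211^64=151, 211^128=286, 211^256=31, 211^512=961, 211^1024=406, 211^2048=121, 211^4096=421, 211^8192=676, 211^16384=751, 211^32768=1126, 211^65536=1111, 211^131072=736, 211^262144=151, 211^524288=286, 211^1048576=31, 211^2097152=961, 211^4194304=406, 211^8388608=121, 211^16777216=421, 211^33554432=676, 211^67108864=751, 211^134217728=1126, 211^268435456=1111, 211^536870912=736; 211^717957109 = 211^1 * 211^4 * 211^16 * 211^32 * 211^64 * 211^128 * 211^256 * 211^512 * 211^1024 * 211^8192 * 211^65536 * 211^131072 * 211^524288 * 211^4194304 * 211^8388608 * 211^33554432 * 211^134217728 * 211^536870912 = 481 (mod 1185); answer 481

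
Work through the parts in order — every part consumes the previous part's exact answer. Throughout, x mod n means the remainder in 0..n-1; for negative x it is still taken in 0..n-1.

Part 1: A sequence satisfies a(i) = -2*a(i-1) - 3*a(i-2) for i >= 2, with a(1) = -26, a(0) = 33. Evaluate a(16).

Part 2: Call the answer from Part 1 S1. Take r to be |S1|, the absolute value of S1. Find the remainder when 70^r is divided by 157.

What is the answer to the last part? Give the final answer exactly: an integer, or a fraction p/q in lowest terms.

53

Part 1: a(2) = -2*(-26) - 3*(33) = -47; iterating: a(2)=-47, a(3)=172, a(4)=-203, a(5)=-110, a(6)=829, a(7)=-1328, a(8)=169, a(9)=3646, a(10)=-7799, a(11)=4660, a(12)=14077, a(13)=-42134, a(14)=42037, a(15)=42328, a(16)=-210767; answer -210767
Part 2: S1 = -210767; r = 210767; squarings mod 157: 70^1=70, 70^2=33, 70^4=147, 70^8=100, 70^16=109, 70^32=106, 70^64=89, 70^128=71, 70^256=17, 70^512=132, 70^1024=154, 70^2048=9, 70^4096=81, 70^8192=124, 70^16384=147, 70^32768=100, 70^65536=109, 70^131072=106; 70^210767 = 70^1 * 70^2 * 70^4 * 70^8 * 70^64 * 70^256 * 70^512 * 70^1024 * 70^4096 * 70^8192 * 70^65536 * 70^131072 = 53 (mod 157); answer 53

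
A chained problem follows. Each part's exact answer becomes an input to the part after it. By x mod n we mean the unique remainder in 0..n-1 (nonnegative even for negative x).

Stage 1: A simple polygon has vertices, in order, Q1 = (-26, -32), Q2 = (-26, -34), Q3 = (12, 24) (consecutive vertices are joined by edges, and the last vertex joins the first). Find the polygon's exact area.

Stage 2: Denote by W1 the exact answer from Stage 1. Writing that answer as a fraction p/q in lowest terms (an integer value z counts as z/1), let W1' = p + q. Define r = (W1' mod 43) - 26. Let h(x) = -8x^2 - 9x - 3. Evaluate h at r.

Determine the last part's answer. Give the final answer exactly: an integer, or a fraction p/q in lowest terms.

Stage 1: cross terms: (-26*-34 - -26*-32)=52, (-26*24 - 12*-34)=-216, (12*-32 - -26*24)=240; twice the area = |76| = 76; area = 38; answer 38
Stage 2: W1 = 38; threaded value p + q = 39; r = 13; -8*(13)^2 - 9*(13)^1 - 3 = (-1352) + (-117) + (-3) = -1472; answer -1472

-1472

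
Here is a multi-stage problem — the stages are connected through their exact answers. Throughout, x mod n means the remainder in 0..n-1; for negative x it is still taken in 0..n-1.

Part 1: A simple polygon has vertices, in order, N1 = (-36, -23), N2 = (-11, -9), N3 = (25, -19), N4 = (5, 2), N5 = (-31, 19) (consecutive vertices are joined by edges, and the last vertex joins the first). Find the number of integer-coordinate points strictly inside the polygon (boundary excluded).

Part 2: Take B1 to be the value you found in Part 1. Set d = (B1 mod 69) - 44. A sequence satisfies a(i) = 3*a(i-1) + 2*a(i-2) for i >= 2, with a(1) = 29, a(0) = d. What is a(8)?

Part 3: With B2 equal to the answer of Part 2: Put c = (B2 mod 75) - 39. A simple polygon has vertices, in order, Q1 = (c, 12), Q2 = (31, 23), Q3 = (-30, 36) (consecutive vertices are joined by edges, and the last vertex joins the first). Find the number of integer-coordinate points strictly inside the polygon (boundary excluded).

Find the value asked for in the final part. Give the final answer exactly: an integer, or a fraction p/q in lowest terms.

Part 1: cross terms: (-36*-9 - -11*-23)=71, (-11*-19 - 25*-9)=434, (25*2 - 5*-19)=145, (5*19 - -31*2)=157, (-31*-23 - -36*19)=1397; twice the area = |2204| = 2204; area = 1102; boundary points = 1 + 2 + 1 + 1 + 1 = 6; strictly interior points = area - boundary/2 + 1 = 1100; answer 1100
Part 2: B1 = 1100; d = 21; a(2) = 3*(29) + 2*(21) = 129; iterating: a(2)=129, a(3)=445, a(4)=1593, a(5)=5669, a(6)=20193, a(7)=71917, a(8)=256137; answer 256137
Part 3: B2 = 256137; c = -27; cross terms: (-27*23 - 31*12)=-993, (31*36 - -30*23)=1806, (-30*12 - -27*36)=612; twice the area = |1425| = 1425; area = 1425/2; boundary points = 1 + 1 + 3 = 5; strictly interior points = area - boundary/2 + 1 = 711; answer 711

711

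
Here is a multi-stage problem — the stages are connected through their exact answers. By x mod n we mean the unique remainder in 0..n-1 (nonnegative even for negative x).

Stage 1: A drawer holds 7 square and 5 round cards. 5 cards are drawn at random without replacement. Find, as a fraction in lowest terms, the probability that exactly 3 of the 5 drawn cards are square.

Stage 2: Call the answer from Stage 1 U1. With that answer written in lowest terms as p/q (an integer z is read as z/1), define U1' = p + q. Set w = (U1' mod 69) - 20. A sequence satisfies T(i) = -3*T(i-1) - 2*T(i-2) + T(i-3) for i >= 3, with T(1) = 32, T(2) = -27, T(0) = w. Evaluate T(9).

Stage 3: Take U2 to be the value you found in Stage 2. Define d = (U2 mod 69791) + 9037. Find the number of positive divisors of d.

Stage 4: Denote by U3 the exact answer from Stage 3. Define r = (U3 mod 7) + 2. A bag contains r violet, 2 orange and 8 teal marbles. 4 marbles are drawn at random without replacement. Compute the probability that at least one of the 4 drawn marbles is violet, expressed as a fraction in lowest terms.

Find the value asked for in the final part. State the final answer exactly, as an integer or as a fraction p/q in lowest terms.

31/34

Stage 1: total draws C(12,5) = 792; favorable C(7,3)*C(5,2) = 350; P = 175/396; answer 175/396
Stage 2: U1 = 175/396; threaded value p + q = 571; w = -1; T(3) = -3*(-27) - 2*(32) + 1*(-1) = 16; iterating: T(3)=16, T(4)=38, T(5)=-173, T(6)=459, T(7)=-993, T(8)=1888, T(9)=-3219; answer -3219
Stage 3: U2 = -3219; d = 75609; 75609 = 3^2 * 31 * 271; number of divisors = (2+1) * (1+1) * (1+1) = 12; answer 12
Stage 4: U3 = 12; r = 7; total draws C(17,4) = 2380; complement C(10,4) = 210; favorable 2380 - 210 = 2170; P = 31/34; answer 31/34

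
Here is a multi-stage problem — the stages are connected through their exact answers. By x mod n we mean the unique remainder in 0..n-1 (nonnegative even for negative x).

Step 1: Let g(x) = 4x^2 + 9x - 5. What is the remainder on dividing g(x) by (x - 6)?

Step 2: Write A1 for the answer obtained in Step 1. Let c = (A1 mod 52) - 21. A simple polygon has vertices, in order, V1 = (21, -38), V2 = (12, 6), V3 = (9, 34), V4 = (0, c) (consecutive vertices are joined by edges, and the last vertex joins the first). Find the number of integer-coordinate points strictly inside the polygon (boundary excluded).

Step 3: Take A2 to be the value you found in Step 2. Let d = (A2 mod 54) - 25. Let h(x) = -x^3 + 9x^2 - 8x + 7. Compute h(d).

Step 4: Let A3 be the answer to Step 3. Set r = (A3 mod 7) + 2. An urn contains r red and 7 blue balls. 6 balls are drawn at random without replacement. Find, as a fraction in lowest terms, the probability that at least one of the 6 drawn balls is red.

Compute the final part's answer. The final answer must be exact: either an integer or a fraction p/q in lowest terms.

65/66

Step 1: remainder = value at the root: 4*(6)^2 + 9*(6)^1 - 5 = (144) + (54) + (-5) = 193; answer 193
Step 2: A1 = 193; c = 16; cross terms: (21*6 - 12*-38)=582, (12*34 - 9*6)=354, (9*16 - 0*34)=144, (0*-38 - 21*16)=-336; twice the area = |744| = 744; area = 372; boundary points = 1 + 1 + 9 + 3 = 14; strictly interior points = area - boundary/2 + 1 = 366; answer 366
Step 3: A2 = 366; d = 17; -1*(17)^3 + 9*(17)^2 - 8*(17)^1 + 7 = (-4913) + (2601) + (-136) + (7) = -2441; answer -2441
Step 4: A3 = -2441; r = 4; total draws C(11,6) = 462; complement C(7,6) = 7; favorable 462 - 7 = 455; P = 65/66; answer 65/66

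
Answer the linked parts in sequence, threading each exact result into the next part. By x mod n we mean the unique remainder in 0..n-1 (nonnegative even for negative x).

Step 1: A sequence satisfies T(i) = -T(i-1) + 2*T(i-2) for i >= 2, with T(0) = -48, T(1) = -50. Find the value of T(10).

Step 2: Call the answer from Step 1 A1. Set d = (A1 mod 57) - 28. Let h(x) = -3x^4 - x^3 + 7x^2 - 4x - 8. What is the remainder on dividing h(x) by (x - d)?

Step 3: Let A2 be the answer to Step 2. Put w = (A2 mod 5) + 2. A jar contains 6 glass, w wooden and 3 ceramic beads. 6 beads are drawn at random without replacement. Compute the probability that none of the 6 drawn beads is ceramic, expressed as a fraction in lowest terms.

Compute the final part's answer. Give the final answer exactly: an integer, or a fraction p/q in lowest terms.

Step 1: T(2) = -1*(-50) + 2*(-48) = -46; iterating: T(2)=-46, T(3)=-54, T(4)=-38, T(5)=-70, T(6)=-6, T(7)=-134, T(8)=122, T(9)=-390, T(10)=634; answer 634
Step 2: A1 = 634; d = -21; remainder = value at the root: -3*(-21)^4 - 1*(-21)^3 + 7*(-21)^2 - 4*(-21)^1 - 8 = (-583443) + (9261) + (3087) + (84) + (-8) = -571019; answer -571019
Step 3: A2 = -571019; w = 3; total draws C(12,6) = 924; favorable C(9,6) = 84; P = 1/11; answer 1/11

1/11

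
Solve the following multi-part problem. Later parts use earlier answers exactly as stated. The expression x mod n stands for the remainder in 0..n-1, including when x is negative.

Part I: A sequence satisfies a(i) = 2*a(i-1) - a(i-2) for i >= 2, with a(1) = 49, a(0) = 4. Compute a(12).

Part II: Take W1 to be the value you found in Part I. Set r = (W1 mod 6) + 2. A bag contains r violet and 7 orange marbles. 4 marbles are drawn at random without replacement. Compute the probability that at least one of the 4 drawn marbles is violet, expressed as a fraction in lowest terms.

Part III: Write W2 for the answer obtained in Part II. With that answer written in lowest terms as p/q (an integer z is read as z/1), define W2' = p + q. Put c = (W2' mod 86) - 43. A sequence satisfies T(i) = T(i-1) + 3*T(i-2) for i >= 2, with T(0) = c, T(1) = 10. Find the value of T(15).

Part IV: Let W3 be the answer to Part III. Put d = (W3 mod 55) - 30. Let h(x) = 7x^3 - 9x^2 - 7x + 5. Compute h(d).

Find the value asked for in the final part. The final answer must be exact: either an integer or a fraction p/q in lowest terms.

Part I: a(2) = 2*(49) - 1*(4) = 94; iterating: a(2)=94, a(3)=139, a(4)=184, a(5)=229, a(6)=274, a(7)=319, a(8)=364, a(9)=409, a(10)=454, a(11)=499, a(12)=544; answer 544
Part II: W1 = 544; r = 6; total draws C(13,4) = 715; complement C(7,4) = 35; favorable 715 - 35 = 680; P = 136/143; answer 136/143
Part III: W2 = 136/143; threaded value p + q = 279; c = -22; T(2) = 1*(10) + 3*(-22) = -56; iterating: T(2)=-56, T(3)=-26, T(4)=-194, T(5)=-272, T(6)=-854, T(7)=-1670, T(8)=-4232, T(9)=-9242, T(10)=-21938, T(11)=-49664, T(12)=-115478, T(13)=-264470, T(14)=-610904, T(15)=-1404314; answer -1404314
Part IV: W3 = -1404314; d = -29; 7*(-29)^3 - 9*(-29)^2 - 7*(-29)^1 + 5 = (-170723) + (-7569) + (203) + (5) = -178084; answer -178084

-178084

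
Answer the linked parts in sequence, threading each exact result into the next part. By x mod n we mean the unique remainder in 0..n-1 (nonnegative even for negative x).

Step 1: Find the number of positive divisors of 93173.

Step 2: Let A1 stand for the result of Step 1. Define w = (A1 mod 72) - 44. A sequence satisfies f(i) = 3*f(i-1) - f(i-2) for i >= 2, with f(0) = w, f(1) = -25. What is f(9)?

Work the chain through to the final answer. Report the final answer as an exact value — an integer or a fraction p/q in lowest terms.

-25120

Step 1: 93173 = 23 * 4051; number of divisors = (1+1) * (1+1) = 4; answer 4
Step 2: A1 = 4; w = -40; f(2) = 3*(-25) - 1*(-40) = -35; iterating: f(2)=-35, f(3)=-80, f(4)=-205, f(5)=-535, f(6)=-1400, f(7)=-3665, f(8)=-9595, f(9)=-25120; answer -25120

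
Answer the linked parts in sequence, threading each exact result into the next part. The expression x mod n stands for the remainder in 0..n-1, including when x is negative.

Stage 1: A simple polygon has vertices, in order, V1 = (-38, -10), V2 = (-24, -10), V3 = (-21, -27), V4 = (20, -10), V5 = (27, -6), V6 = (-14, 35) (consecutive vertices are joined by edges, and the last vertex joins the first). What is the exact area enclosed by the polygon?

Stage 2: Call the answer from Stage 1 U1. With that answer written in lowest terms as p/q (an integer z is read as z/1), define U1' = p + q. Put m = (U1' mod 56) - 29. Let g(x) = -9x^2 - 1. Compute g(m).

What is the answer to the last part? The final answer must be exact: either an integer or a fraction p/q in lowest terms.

-6085

Stage 1: cross terms: (-38*-10 - -24*-10)=140, (-24*-27 - -21*-10)=438, (-21*-10 - 20*-27)=750, (20*-6 - 27*-10)=150, (27*35 - -14*-6)=861, (-14*-10 - -38*35)=1470; twice the area = |3809| = 3809; area = 3809/2; answer 3809/2
Stage 2: U1 = 3809/2; threaded value p + q = 3811; m = -26; -9*(-26)^2 - 1 = (-6084) + (-1) = -6085; answer -6085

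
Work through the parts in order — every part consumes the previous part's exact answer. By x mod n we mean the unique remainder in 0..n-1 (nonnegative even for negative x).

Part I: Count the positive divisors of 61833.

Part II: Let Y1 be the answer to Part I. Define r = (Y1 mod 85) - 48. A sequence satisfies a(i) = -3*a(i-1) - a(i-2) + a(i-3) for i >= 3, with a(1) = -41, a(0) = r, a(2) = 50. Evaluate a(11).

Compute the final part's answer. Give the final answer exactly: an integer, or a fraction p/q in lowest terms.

-179457

Part I: 61833 = 3 * 20611; number of divisors = (1+1) * (1+1) = 4; answer 4
Part II: Y1 = 4; r = -44; a(3) = -3*(50) - 1*(-41) + 1*(-44) = -153; iterating: a(3)=-153, a(4)=368, a(5)=-901, a(6)=2182, a(7)=-5277, a(8)=12748, a(9)=-30785, a(10)=74330, a(11)=-179457; answer -179457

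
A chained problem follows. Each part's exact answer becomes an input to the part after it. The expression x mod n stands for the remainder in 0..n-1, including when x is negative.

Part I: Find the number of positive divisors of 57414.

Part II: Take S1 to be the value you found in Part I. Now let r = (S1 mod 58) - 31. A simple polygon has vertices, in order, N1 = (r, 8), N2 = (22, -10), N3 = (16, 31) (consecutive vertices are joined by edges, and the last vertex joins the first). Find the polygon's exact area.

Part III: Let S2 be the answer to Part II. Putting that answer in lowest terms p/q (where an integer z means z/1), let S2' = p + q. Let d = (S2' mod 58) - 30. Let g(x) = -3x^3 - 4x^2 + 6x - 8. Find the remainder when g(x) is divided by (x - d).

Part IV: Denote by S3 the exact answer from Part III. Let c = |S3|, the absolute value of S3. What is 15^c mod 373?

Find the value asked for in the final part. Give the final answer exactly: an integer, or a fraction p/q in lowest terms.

299

Part I: 57414 = 2 * 3 * 7 * 1367; number of divisors = (1+1) * (1+1) * (1+1) * (1+1) = 16; answer 16
Part II: S1 = 16; r = -15; cross terms: (-15*-10 - 22*8)=-26, (22*31 - 16*-10)=842, (16*8 - -15*31)=593; twice the area = |1409| = 1409; area = 1409/2; answer 1409/2
Part III: S2 = 1409/2; threaded value p + q = 1411; d = -11; remainder = value at the root: -3*(-11)^3 - 4*(-11)^2 + 6*(-11)^1 - 8 = (3993) + (-484) + (-66) + (-8) = 3435; answer 3435
Part IV: S3 = 3435; c = 3435; squarings mod 373: 15^1=15, 15^2=225, 15^4=270, 15^8=165, 15^16=369, 15^32=16, 15^64=256, 15^128=261, 15^256=235, 15^512=21, 15^1024=68, 15^2048=148; 15^3435 = 15^1 * 15^2 * 15^8 * 15^32 * 15^64 * 15^256 * 15^1024 * 15^2048 = 299 (mod 373); answer 299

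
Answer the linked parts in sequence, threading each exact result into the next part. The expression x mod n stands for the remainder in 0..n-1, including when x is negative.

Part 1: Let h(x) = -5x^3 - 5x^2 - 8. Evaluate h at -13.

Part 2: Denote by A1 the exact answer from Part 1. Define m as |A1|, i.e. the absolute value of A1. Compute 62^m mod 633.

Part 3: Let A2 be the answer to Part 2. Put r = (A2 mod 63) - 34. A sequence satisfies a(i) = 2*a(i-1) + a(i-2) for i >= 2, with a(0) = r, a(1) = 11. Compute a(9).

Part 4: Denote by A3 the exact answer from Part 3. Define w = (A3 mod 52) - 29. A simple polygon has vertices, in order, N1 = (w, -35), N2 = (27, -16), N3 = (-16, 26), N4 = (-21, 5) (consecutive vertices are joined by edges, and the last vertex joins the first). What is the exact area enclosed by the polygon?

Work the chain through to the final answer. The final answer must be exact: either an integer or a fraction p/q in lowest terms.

1107

Part 1: -5*(-13)^3 - 5*(-13)^2 - 8 = (10985) + (-845) + (-8) = 10132; answer 10132
Part 2: A1 = 10132; m = 10132; squarings mod 633: 62^1=62, 62^2=46, 62^4=217, 62^8=247, 62^16=241, 62^32=478, 62^64=604, 62^128=208, 62^256=220, 62^512=292, 62^1024=442, 62^2048=400, 62^4096=484, 62^8192=46; 62^10132 = 62^4 * 62^16 * 62^128 * 62^256 * 62^512 * 62^1024 * 62^8192 = 163 (mod 633); answer 163
Part 3: A2 = 163; r = 3; a(2) = 2*(11) + 1*(3) = 25; iterating: a(2)=25, a(3)=61, a(4)=147, a(5)=355, a(6)=857, a(7)=2069, a(8)=4995, a(9)=12059; answer 12059
Part 4: A3 = 12059; w = 18; cross terms: (18*-16 - 27*-35)=657, (27*26 - -16*-16)=446, (-16*5 - -21*26)=466, (-21*-35 - 18*5)=645; twice the area = |2214| = 2214; area = 1107; answer 1107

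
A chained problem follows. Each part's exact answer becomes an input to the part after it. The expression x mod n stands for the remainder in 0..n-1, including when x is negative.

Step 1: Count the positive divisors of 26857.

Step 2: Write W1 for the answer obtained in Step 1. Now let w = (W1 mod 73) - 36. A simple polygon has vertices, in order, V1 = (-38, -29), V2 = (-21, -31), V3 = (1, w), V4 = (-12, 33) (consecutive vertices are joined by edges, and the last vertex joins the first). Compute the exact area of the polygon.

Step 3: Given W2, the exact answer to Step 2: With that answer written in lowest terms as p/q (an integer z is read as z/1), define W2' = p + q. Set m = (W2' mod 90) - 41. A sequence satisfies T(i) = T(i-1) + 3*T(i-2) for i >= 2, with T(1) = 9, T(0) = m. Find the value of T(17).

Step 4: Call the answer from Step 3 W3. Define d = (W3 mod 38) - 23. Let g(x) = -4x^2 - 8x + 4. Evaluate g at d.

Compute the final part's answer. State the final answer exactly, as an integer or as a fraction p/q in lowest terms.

Step 1: 26857 = 107 * 251; number of divisors = (1+1) * (1+1) = 4; answer 4
Step 2: W1 = 4; w = -32; cross terms: (-38*-31 - -21*-29)=569, (-21*-32 - 1*-31)=703, (1*33 - -12*-32)=-351, (-12*-29 - -38*33)=1602; twice the area = |2523| = 2523; area = 2523/2; answer 2523/2
Step 3: W2 = 2523/2; threaded value p + q = 2525; m = -36; T(2) = 1*(9) + 3*(-36) = -99; iterating: T(2)=-99, T(3)=-72, T(4)=-369, T(5)=-585, T(6)=-1692, T(7)=-3447, T(8)=-8523, T(9)=-18864, T(10)=-44433, T(11)=-101025, T(12)=-234324, T(13)=-537399, T(14)=-1240371, T(15)=-2852568, T(16)=-6573681, T(17)=-15131385; answer -15131385
Step 4: W3 = -15131385; d = 2; -4*(2)^2 - 8*(2)^1 + 4 = (-16) + (-16) + (4) = -28; answer -28

-28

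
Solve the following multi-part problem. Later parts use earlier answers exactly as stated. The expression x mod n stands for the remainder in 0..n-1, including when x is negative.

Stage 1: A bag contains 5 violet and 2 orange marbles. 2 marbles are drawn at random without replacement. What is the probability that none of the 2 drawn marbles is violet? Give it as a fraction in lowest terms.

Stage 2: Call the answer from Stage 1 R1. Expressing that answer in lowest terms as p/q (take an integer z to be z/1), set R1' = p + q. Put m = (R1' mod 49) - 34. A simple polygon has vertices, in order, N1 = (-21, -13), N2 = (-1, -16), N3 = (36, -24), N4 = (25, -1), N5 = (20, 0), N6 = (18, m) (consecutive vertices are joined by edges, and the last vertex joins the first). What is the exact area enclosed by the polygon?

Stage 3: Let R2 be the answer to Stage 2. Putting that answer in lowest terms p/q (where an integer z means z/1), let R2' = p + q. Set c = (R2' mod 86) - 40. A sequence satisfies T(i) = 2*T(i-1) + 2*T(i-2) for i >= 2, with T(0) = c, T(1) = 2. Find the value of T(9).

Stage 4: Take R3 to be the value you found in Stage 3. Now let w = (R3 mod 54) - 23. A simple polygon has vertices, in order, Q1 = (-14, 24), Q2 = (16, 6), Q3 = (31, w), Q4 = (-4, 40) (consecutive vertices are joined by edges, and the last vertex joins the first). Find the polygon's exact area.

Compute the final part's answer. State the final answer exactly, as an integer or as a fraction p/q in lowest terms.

Stage 1: total draws C(7,2) = 21; favorable C(2,2) = 1; P = 1/21; answer 1/21
Stage 2: R1 = 1/21; threaded value p + q = 22; m = -12; cross terms: (-21*-16 - -1*-13)=323, (-1*-24 - 36*-16)=600, (36*-1 - 25*-24)=564, (25*0 - 20*-1)=20, (20*-12 - 18*0)=-240, (18*-13 - -21*-12)=-486; twice the area = |781| = 781; area = 781/2; answer 781/2
Stage 3: R2 = 781/2; threaded value p + q = 783; c = -31; T(2) = 2*(2) + 2*(-31) = -58; iterating: T(2)=-58, T(3)=-112, T(4)=-340, T(5)=-904, T(6)=-2488, T(7)=-6784, T(8)=-18544, T(9)=-50656; answer -50656
Stage 4: R3 = -50656; w = 27; cross terms: (-14*6 - 16*24)=-468, (16*27 - 31*6)=246, (31*40 - -4*27)=1348, (-4*24 - -14*40)=464; twice the area = |1590| = 1590; area = 795; answer 795

795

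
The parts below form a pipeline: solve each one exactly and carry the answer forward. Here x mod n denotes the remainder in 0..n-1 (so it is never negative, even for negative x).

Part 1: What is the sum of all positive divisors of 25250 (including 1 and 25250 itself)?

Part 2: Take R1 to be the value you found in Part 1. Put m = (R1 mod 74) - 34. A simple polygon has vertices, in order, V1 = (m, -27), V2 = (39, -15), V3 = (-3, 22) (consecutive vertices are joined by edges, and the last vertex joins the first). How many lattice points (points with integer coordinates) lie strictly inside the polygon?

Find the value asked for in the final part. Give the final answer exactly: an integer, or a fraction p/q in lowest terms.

Part 1: 25250 = 2 * 5^3 * 101; sigma = (1 + 2) * (1 + 5 + 25 + 125) * (1 + 101) = 3 * 156 * 102 = 47736; answer 47736
Part 2: R1 = 47736; m = -28; cross terms: (-28*-15 - 39*-27)=1473, (39*22 - -3*-15)=813, (-3*-27 - -28*22)=697; twice the area = |2983| = 2983; area = 2983/2; boundary points = 1 + 1 + 1 = 3; strictly interior points = area - boundary/2 + 1 = 1491; answer 1491

1491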